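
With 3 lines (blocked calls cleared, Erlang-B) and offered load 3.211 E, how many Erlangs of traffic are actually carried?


B(3,3.211) = 0.370721 (Erlang-B)
Carried load = a(1 − B) = 3.211·(1 − 0.370721) = 3.211·0.629279 = 2.0206 E

Final: 2.0206 Erlangs


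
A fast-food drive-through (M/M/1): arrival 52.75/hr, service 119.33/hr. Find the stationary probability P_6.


ρ = 52.75/119.33 = 0.4421
P_n = (1−ρ)·ρ^n = (1 − 0.4421)·0.4421^6 = 0.5579·0.007462 = 0.004163

Final: 0.004163


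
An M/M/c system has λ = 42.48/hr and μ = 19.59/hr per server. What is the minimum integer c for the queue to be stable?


Stability requires cμ > λ ⇔ c > λ/μ.
λ/μ = 42.48/19.59 = 2.1685
Minimum integer c = ⌊2.1685⌋ + 1 = 3
Check: 3·19.59 = 58.77 > 42.48, while 2·19.59 = 39.18 ≤ 42.48

Final: 3 servers


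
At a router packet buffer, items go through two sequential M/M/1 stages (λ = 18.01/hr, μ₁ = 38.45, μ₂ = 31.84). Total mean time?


Each node sees arrival rate λ = 18.01/hr (tandem ⇒ throughput preserved).
W₁ = 1/(μ₁−λ) = 1/(38.45−18.01) = 0.04892 hr
W₂ = 1/(μ₂−λ) = 1/(31.84−18.01) = 0.07231 hr
W_total = W₁ + W₂ = 0.04892 + 0.07231 = 0.12123 hr

Final: 0.12123 hr


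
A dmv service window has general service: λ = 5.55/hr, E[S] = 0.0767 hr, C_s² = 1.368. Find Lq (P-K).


ρ = λ·E[S] = 5.55·0.0767 = 0.4257
Lq = ρ²(1+C_s²)/(2(1−ρ)) = 0.1812·(1+1.368)/(2·0.5743)
= 0.1812·2.3680/1.1486 = 0.37358

Final: 0.37358


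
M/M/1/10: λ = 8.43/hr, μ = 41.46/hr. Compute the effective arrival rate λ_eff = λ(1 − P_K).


ρ = 0.2033; P_K = (1−ρ)ρ^10/(1−ρ^11) = 0.00000009622
λ_eff = λ(1 − P_K) = 8.43·(1 − 0.00000009622) = 8.43·1.000000 = 8.4300 /hr

Final: 8.4300 /hr


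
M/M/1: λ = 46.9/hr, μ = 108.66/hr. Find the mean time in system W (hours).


W = 1/(μ−λ) = 1/(108.66 − 46.9) = 1/61.76 = 0.01619 hr

Final: 0.01619 hr


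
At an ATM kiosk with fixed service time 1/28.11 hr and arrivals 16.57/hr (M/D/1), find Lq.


ρ = 16.57/28.11 = 0.5895
M/D/1: Lq = ρ²/(2(1−ρ)) = 0.3475/(2·0.4105) = 0.42320

Final: 0.42320


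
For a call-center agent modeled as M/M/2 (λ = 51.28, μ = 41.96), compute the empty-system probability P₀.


a = λ/μ = 51.28/41.96 = 1.2221; ρ = a/c = 0.6111
Σ_{k=0}^{1} a^k/k! (terms k=0..1) = 1.00000 + 1.22212 = 2.22212
Tail: a^2/(2!(1−ρ)) = 1.49357/(2·0.3889) = 1.92004
P₀ = 1/(2.22212 + 1.92004) = 1/4.14216 = 0.241420

Final: 0.241420


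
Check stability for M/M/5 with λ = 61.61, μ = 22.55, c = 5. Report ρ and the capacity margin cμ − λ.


Total capacity cμ = 5·22.55 = 112.75/hr
ρ = λ/(cμ) = 61.61/112.75 = 0.5464
Stable ⇔ ρ < 1: YES
Spare capacity = cμ − λ = 112.75 − 61.61 = 51.14/hr

Final: ρ = 0.5464; stable; margin = 51.14/hr


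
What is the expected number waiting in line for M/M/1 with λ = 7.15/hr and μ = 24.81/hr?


ρ = 7.15/24.81 = 0.2882
Lq = ρ²/(1−ρ) = 0.08305/0.7118 = 0.1167

Final: 0.1167


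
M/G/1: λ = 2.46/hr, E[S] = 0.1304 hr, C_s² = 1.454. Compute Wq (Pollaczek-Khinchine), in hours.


ρ = λ·E[S] = 2.46·0.1304 = 0.3208
E[S²] = E[S]²(1+C_s²) = 0.1304²·(1+1.454) = 0.041728
Wq = λ·E[S²]/(2(1−ρ)) = 2.46·0.041728/(2·0.6792) = 0.07557 hr

Final: 0.07557 hr


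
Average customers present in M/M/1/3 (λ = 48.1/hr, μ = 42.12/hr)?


ρ = 48.1/42.12 = 1.1420
L = ρ[1 − (K+1)ρ^K + Kρ^(K+1)] / [(1−ρ)(1−ρ^(K+1))]
Numerator: 1.1420·(1 − 4·1.489259 + 3·1.700697) = 0.165649
Denominator: (-0.1420)·(-0.700697) = 0.099482
L = 0.165649/0.099482 = 1.6651

Final: 1.6651


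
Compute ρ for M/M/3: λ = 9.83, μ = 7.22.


ρ = λ/(cμ) = 9.83/(3·7.22) = 9.83/21.66 = 0.4538

Final: 0.4538


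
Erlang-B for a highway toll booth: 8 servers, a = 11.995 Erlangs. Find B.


B(c,a) = (a^c/c!) / Σ_{k=0}^{c} a^k/k!
a^8/8! = 10628.732940
Σ terms (k=0..8): 1.00000 + 11.99500 + 71.94001 + 287.64015 + 862.56090 + 2069.28360 + 4136.84279 + 7088.77562 + 10628.73294 = 25158.771011
B = 10628.732940/25158.771011 = 0.422466

Final: 0.422466


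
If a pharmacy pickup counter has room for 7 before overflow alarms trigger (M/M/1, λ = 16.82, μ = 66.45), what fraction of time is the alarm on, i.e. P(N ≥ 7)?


ρ = 16.82/66.45 = 0.2531
P(N ≥ n) = ρ^n = 0.2531^7 = 0.00006658

Final: 0.00006658


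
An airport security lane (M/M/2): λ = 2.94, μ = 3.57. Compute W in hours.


a = 0.8235; ρ = 0.4118; P₀ = 0.416667
Lq = P₀·a^c·ρ/(c!(1−ρ)²) = 0.16814
Wq = Lq/λ = 0.16814/2.94 = 0.05719 hr
W = Wq + 1/μ = 0.05719 + 0.28011 = 0.33730 hr

Final: 0.33730 hr


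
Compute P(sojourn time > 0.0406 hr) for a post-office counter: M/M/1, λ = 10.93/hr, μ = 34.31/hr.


W ~ Exponential(μ−λ) for M/M/1.
μ − λ = 34.31 − 10.93 = 23.3800
P(W > t) = e^{−(μ−λ)t} = e^{−0.9492} = 0.387040

Final: 0.387040


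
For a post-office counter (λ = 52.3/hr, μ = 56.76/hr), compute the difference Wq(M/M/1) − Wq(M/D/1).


ρ = 52.3/56.76 = 0.9214
Wq(M/M/1) = ρ/(μ−λ) = 0.9214/4.46 = 0.20660 hr
Wq(M/D/1) = ρ/(2(μ−λ)) = 0.10330 hr
Savings = 0.20660 − 0.10330 = 0.10330 hr

Final: 0.10330 hr


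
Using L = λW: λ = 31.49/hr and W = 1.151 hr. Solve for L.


L = λW = 31.49·1.151 = 36.2450

Final: 36.2450


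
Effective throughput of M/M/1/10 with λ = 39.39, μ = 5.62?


ρ = 7.0089; P_K = (1−ρ)ρ^10/(1−ρ^11) = 0.857324
λ_eff = λ(1 − P_K) = 39.39·(1 − 0.857324) = 39.39·0.142676 = 5.6200 /hr

Final: 5.6200 /hr


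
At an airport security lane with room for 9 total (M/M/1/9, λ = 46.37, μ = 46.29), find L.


ρ = 46.37/46.29 = 1.0017
L = ρ[1 − (K+1)ρ^K + Kρ^(K+1)] / [(1−ρ)(1−ρ^(K+1))]
Numerator: 1.0017·(1 − 10·1.015662 + 9·1.017417) = 0.0001359
Denominator: (-0.001728)·(-0.017417) = 0.00003010
L = 0.0001359/0.00003010 = 4.5142

Final: 4.5142


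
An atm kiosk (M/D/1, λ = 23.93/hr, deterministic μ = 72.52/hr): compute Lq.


ρ = 23.93/72.52 = 0.3300
M/D/1: Lq = ρ²/(2(1−ρ)) = 0.1089/(2·0.6700) = 0.08126

Final: 0.08126


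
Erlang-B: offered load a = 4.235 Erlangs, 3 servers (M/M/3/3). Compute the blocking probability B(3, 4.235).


B(c,a) = (a^c/c!) / Σ_{k=0}^{c} a^k/k!
a^3/3! = 12.659280
Σ terms (k=0..3): 1.00000 + 4.23500 + 8.96761 + 12.65928 = 26.861892
B = 12.659280/26.861892 = 0.471273

Final: 0.471273


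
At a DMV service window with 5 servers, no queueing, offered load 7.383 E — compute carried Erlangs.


B(5,7.383) = 0.446609 (Erlang-B)
Carried load = a(1 − B) = 7.383·(1 − 0.446609) = 7.383·0.553391 = 4.0857 E

Final: 4.0857 Erlangs


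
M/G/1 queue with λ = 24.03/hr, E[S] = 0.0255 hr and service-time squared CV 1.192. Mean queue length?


ρ = λ·E[S] = 24.03·0.0255 = 0.6128
Lq = ρ²(1+C_s²)/(2(1−ρ)) = 0.3755·(1+1.192)/(2·0.3872)
= 0.3755·2.1920/0.7745 = 1.06273

Final: 1.06273


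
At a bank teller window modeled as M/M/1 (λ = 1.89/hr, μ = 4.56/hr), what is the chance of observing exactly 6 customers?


ρ = 1.89/4.56 = 0.4145
P_n = (1−ρ)·ρ^n = (1 − 0.4145)·0.4145^6 = 0.5855·0.005070 = 0.002968

Final: 0.002968


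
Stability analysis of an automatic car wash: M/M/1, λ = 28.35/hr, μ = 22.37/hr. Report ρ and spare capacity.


Total capacity cμ = 1·22.37 = 22.37/hr
ρ = λ/(cμ) = 28.35/22.37 = 1.2673
Stable ⇔ ρ < 1: NO
Spare capacity = cμ − λ = 22.37 − 28.35 = -5.98/hr

Final: ρ = 1.2673; unstable; margin = -5.98/hr


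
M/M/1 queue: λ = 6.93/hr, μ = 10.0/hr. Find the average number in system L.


ρ = λ/μ = 6.93/10.0 = 0.6930
L = ρ/(1−ρ) = 0.6930/(1 − 0.6930) = 0.6930/0.3070 = 2.2573

Final: 2.2573


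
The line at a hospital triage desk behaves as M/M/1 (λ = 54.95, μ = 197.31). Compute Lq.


ρ = 54.95/197.31 = 0.2785
Lq = ρ²/(1−ρ) = 0.07756/0.7215 = 0.1075

Final: 0.1075


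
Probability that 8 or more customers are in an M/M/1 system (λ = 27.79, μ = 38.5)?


ρ = 27.79/38.5 = 0.7218
P(N ≥ n) = ρ^n = 0.7218^8 = 0.073692

Final: 0.073692


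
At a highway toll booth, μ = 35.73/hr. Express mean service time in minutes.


Mean service time = 1/μ = 1/35.73 hour = 0.02799 hour
In minutes: 0.02799 × 60 = 1.6793 min

Final: 1.6793 min


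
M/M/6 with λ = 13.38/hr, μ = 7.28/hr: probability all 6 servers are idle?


a = λ/μ = 13.38/7.28 = 1.8379; ρ = a/c = 0.3063
Σ_{k=0}^{5} a^k/k! (terms k=0..5) = 1.00000 + 1.83791 + 1.68896 + 1.03472 + 0.47543 + 0.17476 = 6.21178
Tail: a^6/(6!(1−ρ)) = 38.54326/(720·0.6937) = 0.07717
P₀ = 1/(6.21178 + 0.07717) = 1/6.28896 = 0.159009

Final: 0.159009


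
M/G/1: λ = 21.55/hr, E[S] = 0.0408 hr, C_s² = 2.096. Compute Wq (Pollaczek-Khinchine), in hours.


ρ = λ·E[S] = 21.55·0.0408 = 0.8792
E[S²] = E[S]²(1+C_s²) = 0.0408²·(1+2.096) = 0.005154
Wq = λ·E[S²]/(2(1−ρ)) = 21.55·0.005154/(2·0.1208) = 0.45985 hr

Final: 0.45985 hr


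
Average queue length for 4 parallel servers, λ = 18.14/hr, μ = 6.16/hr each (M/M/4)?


a = λ/μ = 2.9448; ρ = a/4 = 0.7362
P₀ = 0.040959
Lq = P₀·a^c·ρ / (c!·(1−ρ)²) = 0.040959·75.20146·0.7362/(24·0.06959)
= 1.35772

Final: 1.35772


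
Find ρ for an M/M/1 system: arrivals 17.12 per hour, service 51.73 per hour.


ρ = λ/μ = 17.12/51.73 = 0.3309

Final: 0.3309


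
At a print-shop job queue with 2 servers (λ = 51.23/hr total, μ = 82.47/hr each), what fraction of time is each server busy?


ρ = λ/(cμ) = 51.23/(2·82.47) = 51.23/164.94 = 0.3106

Final: 0.3106


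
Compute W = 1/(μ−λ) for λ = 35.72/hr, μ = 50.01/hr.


W = 1/(μ−λ) = 1/(50.01 − 35.72) = 1/14.29 = 0.06998 hr

Final: 0.06998 hr


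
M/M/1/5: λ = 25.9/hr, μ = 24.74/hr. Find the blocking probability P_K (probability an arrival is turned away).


ρ = λ/μ = 25.9/24.74 = 1.0469
P_K = (1−ρ)ρ^K/(1−ρ^(K+1)) = (-0.04689·1.257478)/(1 − 1.316438)
= -0.058960/-0.316438 = 0.186325

Final: 0.186325


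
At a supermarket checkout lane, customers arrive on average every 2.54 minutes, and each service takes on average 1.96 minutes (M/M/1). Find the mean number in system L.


λ = 60/2.54 = 23.6220 /hr
μ = 60/1.96 = 30.6122 /hr
ρ = λ/μ = 23.6220/30.6122 = 0.7717
L = ρ/(1−ρ) = 0.7717/0.2283 = 3.3793

Final: 3.3793


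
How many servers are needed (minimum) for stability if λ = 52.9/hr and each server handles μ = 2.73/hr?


Stability requires cμ > λ ⇔ c > λ/μ.
λ/μ = 52.9/2.73 = 19.3773
Minimum integer c = ⌊19.3773⌋ + 1 = 20
Check: 20·2.73 = 54.60 > 52.9, while 19·2.73 = 51.87 ≤ 52.9

Final: 20 servers


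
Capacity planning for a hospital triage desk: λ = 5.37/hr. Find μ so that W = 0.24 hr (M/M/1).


W = 1/(μ−λ) ⇒ μ − λ = 1/W = 1/0.24 = 4.1667
μ = λ + 1/W = 5.37 + 4.1667 = 9.5367 per hr

Final: 9.5367 /hr


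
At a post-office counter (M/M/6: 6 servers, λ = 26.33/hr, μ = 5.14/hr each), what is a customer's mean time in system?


a = 5.1226; ρ = 0.8538; P₀ = 0.003685
Lq = P₀·a^c·ρ/(c!(1−ρ)²) = 3.69231
Wq = Lq/λ = 3.69231/26.33 = 0.14023 hr
W = Wq + 1/μ = 0.14023 + 0.19455 = 0.33478 hr

Final: 0.33478 hr


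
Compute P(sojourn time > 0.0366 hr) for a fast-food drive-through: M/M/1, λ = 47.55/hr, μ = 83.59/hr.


W ~ Exponential(μ−λ) for M/M/1.
μ − λ = 83.59 − 47.55 = 36.0400
P(W > t) = e^{−(μ−λ)t} = e^{−1.3191} = 0.267385

Final: 0.267385


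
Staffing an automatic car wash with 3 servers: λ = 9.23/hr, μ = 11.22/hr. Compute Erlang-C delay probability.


a = λ/μ = 0.8226; ρ = a/3 = 0.2742
P₀ = 0.436902 (from M/M/c formula)
C(c,a) = [a^c/(c!(1−ρ))]·P₀ = [0.55671/(6·0.7258)]·0.436902
= 0.12784·0.436902 = 0.055853

Final: 0.055853


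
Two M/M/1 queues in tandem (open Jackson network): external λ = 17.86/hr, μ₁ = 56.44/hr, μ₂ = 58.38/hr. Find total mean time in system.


Each node sees arrival rate λ = 17.86/hr (tandem ⇒ throughput preserved).
W₁ = 1/(μ₁−λ) = 1/(56.44−17.86) = 0.02592 hr
W₂ = 1/(μ₂−λ) = 1/(58.38−17.86) = 0.02468 hr
W_total = W₁ + W₂ = 0.02592 + 0.02468 = 0.05060 hr

Final: 0.05060 hr


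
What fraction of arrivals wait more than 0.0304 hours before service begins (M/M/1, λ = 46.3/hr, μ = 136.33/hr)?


ρ = 46.3/136.33 = 0.3396
P(Wq > t) = ρ·e^{−(μ−λ)t} = 0.3396·e^{−2.7369}
= 0.3396·0.064770 = 0.021997

Final: 0.021997


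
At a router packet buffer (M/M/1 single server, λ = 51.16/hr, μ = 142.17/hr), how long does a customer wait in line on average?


ρ = 51.16/142.17 = 0.3599
Wq = ρ/(μ−λ) = 0.3599/(142.17 − 51.16) = 0.3599/91.01 = 0.003954 hr

Final: 0.003954 hr


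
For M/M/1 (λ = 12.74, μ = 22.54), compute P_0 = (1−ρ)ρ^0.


ρ = 12.74/22.54 = 0.5652
P_n = (1−ρ)·ρ^n = (1 − 0.5652)·0.5652^0 = 0.4348·1.000000 = 0.434783

Final: 0.434783


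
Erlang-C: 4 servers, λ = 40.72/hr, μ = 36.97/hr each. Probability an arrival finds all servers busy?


a = λ/μ = 1.1014; ρ = a/4 = 0.2754
P₀ = 0.331638 (from M/M/c formula)
C(c,a) = [a^c/(c!(1−ρ))]·P₀ = [1.47175/(24·0.7246)]·0.331638
= 0.08463·0.331638 = 0.028065

Final: 0.028065


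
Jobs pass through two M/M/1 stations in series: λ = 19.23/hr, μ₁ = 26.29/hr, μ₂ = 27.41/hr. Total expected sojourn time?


Each node sees arrival rate λ = 19.23/hr (tandem ⇒ throughput preserved).
W₁ = 1/(μ₁−λ) = 1/(26.29−19.23) = 0.14164 hr
W₂ = 1/(μ₂−λ) = 1/(27.41−19.23) = 0.12225 hr
W_total = W₁ + W₂ = 0.14164 + 0.12225 = 0.26389 hr

Final: 0.26389 hr


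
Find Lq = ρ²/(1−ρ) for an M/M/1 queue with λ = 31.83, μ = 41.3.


ρ = 31.83/41.3 = 0.7707
Lq = ρ²/(1−ρ) = 0.5940/0.2293 = 2.5904

Final: 2.5904


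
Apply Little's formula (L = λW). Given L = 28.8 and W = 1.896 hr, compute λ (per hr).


λ = L/W = 28.8/1.896 = 15.1899 /hr

Final: 15.1899 /hr


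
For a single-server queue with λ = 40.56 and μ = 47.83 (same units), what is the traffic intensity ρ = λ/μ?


ρ = λ/μ = 40.56/47.83 = 0.8480

Final: 0.8480


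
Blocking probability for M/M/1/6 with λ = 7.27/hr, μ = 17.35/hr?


ρ = λ/μ = 7.27/17.35 = 0.4190
P_K = (1−ρ)ρ^K/(1−ρ^(K+1)) = (0.5810·0.005413)/(1 − 0.002268)
= 0.003145/0.997732 = 0.003152

Final: 0.003152


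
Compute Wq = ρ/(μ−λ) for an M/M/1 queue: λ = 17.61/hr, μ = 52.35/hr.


ρ = 17.61/52.35 = 0.3364
Wq = ρ/(μ−λ) = 0.3364/(52.35 − 17.61) = 0.3364/34.74 = 0.009683 hr

Final: 0.009683 hr


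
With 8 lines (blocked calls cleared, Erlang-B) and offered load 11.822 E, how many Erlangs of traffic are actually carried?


B(8,11.822) = 0.415869 (Erlang-B)
Carried load = a(1 − B) = 11.822·(1 − 0.415869) = 11.822·0.584131 = 6.9056 E

Final: 6.9056 Erlangs


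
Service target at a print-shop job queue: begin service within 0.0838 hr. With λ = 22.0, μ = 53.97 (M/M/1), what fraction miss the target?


ρ = 22.0/53.97 = 0.4076
P(Wq > t) = ρ·e^{−(μ−λ)t} = 0.4076·e^{−2.6791}
= 0.4076·0.068626 = 0.027974

Final: 0.027974


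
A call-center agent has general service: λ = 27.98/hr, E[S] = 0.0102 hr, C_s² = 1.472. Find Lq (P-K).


ρ = λ·E[S] = 27.98·0.0102 = 0.2854
Lq = ρ²(1+C_s²)/(2(1−ρ)) = 0.08145·(1+1.472)/(2·0.7146)
= 0.08145·2.4720/1.4292 = 0.14088

Final: 0.14088


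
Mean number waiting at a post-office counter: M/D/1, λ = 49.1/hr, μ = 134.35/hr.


ρ = 49.1/134.35 = 0.3655
M/D/1: Lq = ρ²/(2(1−ρ)) = 0.1336/(2·0.6345) = 0.10524

Final: 0.10524


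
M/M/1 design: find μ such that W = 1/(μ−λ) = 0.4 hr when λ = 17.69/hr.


W = 1/(μ−λ) ⇒ μ − λ = 1/W = 1/0.4 = 2.5000
μ = λ + 1/W = 17.69 + 2.5000 = 20.1900 per hr

Final: 20.1900 /hr


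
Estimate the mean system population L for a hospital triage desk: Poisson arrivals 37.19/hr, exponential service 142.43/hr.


ρ = λ/μ = 37.19/142.43 = 0.2611
L = ρ/(1−ρ) = 0.2611/(1 − 0.2611) = 0.2611/0.7389 = 0.3534

Final: 0.3534


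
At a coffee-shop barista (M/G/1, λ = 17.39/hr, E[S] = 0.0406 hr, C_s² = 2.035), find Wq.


ρ = λ·E[S] = 17.39·0.0406 = 0.7060
E[S²] = E[S]²(1+C_s²) = 0.0406²·(1+2.035) = 0.005003
Wq = λ·E[S²]/(2(1−ρ)) = 17.39·0.005003/(2·0.2940) = 0.14797 hr

Final: 0.14797 hr


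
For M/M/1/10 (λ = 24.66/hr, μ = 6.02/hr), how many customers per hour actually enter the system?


ρ = 4.0963; P_K = (1−ρ)ρ^10/(1−ρ^11) = 0.755880
λ_eff = λ(1 − P_K) = 24.66·(1 − 0.755880) = 24.66·0.244120 = 6.0200 /hr

Final: 6.0200 /hr


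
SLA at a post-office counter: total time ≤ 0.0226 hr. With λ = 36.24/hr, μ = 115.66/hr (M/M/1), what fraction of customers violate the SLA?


W ~ Exponential(μ−λ) for M/M/1.
μ − λ = 115.66 − 36.24 = 79.4200
P(W > t) = e^{−(μ−λ)t} = e^{−1.7949} = 0.166145

Final: 0.166145


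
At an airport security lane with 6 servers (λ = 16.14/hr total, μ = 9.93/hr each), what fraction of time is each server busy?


ρ = λ/(cμ) = 16.14/(6·9.93) = 16.14/59.58 = 0.2709

Final: 0.2709


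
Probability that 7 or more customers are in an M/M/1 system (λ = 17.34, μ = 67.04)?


ρ = 17.34/67.04 = 0.2587
P(N ≥ n) = ρ^n = 0.2587^7 = 0.00007745

Final: 0.00007745


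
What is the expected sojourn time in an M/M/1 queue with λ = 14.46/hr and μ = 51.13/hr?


W = 1/(μ−λ) = 1/(51.13 − 14.46) = 1/36.67 = 0.02727 hr

Final: 0.02727 hr


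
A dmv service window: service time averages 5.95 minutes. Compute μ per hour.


μ = 1/(service time) in consistent units.
1 hour = 60 min, so μ = 60/5.95 = 10.0840 per hour

Final: 10.0840 /hr


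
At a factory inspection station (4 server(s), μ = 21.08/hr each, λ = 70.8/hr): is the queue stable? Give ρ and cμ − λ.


Total capacity cμ = 4·21.08 = 84.32/hr
ρ = λ/(cμ) = 70.8/84.32 = 0.8397
Stable ⇔ ρ < 1: YES
Spare capacity = cμ − λ = 84.32 − 70.8 = 13.52/hr

Final: ρ = 0.8397; stable; margin = 13.52/hr


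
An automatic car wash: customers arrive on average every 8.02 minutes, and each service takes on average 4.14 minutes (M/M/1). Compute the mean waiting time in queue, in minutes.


λ = 60/8.02 = 7.4813 /hr
μ = 60/4.14 = 14.4928 /hr
ρ = λ/μ = 7.4813/14.4928 = 0.5162
Wq = ρ/(μ−λ) = 0.5162/(14.4928−7.4813) = 0.07362 hr
In minutes: 0.07362·60 = 4.417 min

Final: 4.417 min


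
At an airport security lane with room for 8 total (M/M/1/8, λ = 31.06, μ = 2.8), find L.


ρ = 31.06/2.8 = 11.0929
L = ρ[1 − (K+1)ρ^K + Kρ^(K+1)] / [(1−ρ)(1−ρ^(K+1))]
Numerator: 11.0929·(1 − 9·229270068.326188 + 8·2543260115.075504) = 202806828044.685211
Denominator: (-10.0929)·(-2543260114.075504) = 25668761008.490627
L = 202806828044.685211/25668761008.490627 = 7.9009

Final: 7.9009


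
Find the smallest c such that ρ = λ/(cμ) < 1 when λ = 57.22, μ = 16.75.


Stability requires cμ > λ ⇔ c > λ/μ.
λ/μ = 57.22/16.75 = 3.4161
Minimum integer c = ⌊3.4161⌋ + 1 = 4
Check: 4·16.75 = 67.00 > 57.22, while 3·16.75 = 50.25 ≤ 57.22

Final: 4 servers


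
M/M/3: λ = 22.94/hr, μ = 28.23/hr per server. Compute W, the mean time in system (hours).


a = 0.8126; ρ = 0.2709; P₀ = 0.441416
Lq = P₀·a^c·ρ/(c!(1−ρ)²) = 0.02011
Wq = Lq/λ = 0.02011/22.94 = 0.0008768 hr
W = Wq + 1/μ = 0.0008768 + 0.03542 = 0.03630 hr

Final: 0.03630 hr


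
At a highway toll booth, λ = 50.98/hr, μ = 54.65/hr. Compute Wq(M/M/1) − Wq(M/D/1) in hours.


ρ = 50.98/54.65 = 0.9328
Wq(M/M/1) = ρ/(μ−λ) = 0.9328/3.67 = 0.25418 hr
Wq(M/D/1) = ρ/(2(μ−λ)) = 0.12709 hr
Savings = 0.25418 − 0.12709 = 0.12709 hr

Final: 0.12709 hr


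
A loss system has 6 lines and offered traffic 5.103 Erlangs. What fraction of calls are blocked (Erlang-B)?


B(c,a) = (a^c/c!) / Σ_{k=0}^{c} a^k/k!
a^6/6! = 24.525672
Σ terms (k=0..6): 1.00000 + 5.10300 + 13.02030 + 22.14754 + 28.25472 + 28.83677 + 24.52567 = 122.888005
B = 24.525672/122.888005 = 0.199577

Final: 0.199577


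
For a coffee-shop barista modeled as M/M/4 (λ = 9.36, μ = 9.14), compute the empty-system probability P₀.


a = λ/μ = 9.36/9.14 = 1.0241; ρ = a/c = 0.2560
Σ_{k=0}^{3} a^k/k! (terms k=0..3) = 1.00000 + 1.02407 + 0.52436 + 0.17899 = 2.72742
Tail: a^4/(4!(1−ρ)) = 1.09981/(24·0.7440) = 0.06159
P₀ = 1/(2.72742 + 0.06159) = 1/2.78902 = 0.358549

Final: 0.358549


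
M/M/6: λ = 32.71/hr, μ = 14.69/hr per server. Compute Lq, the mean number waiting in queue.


a = λ/μ = 2.2267; ρ = a/6 = 0.3711
P₀ = 0.107580
Lq = P₀·a^c·ρ / (c!·(1−ρ)²) = 0.107580·121.88563·0.3711/(720·0.39550)
= 0.01709

Final: 0.01709


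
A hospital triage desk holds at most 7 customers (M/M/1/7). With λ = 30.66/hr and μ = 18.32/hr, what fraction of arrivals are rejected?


ρ = λ/μ = 30.66/18.32 = 1.6736
P_K = (1−ρ)ρ^K/(1−ρ^(K+1)) = (-0.6736·36.772806)/(1 − 61.542261)
= -24.769455/-60.542261 = 0.409127

Final: 0.409127


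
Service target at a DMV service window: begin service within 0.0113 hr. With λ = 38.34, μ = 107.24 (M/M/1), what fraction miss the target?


ρ = 38.34/107.24 = 0.3575
P(Wq > t) = ρ·e^{−(μ−λ)t} = 0.3575·e^{−0.7786}
= 0.3575·0.459062 = 0.164122

Final: 0.164122


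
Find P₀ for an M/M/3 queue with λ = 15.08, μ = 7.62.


a = λ/μ = 15.08/7.62 = 1.9790; ρ = a/c = 0.6597
Σ_{k=0}^{2} a^k/k! (terms k=0..2) = 1.00000 + 1.97900 + 1.95823 = 4.93723
Tail: a^3/(3!(1−ρ)) = 7.75067/(6·0.3403) = 3.79564
P₀ = 1/(4.93723 + 3.79564) = 1/8.73286 = 0.114510

Final: 0.114510


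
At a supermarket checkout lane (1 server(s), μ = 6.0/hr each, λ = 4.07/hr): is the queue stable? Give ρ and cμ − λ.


Total capacity cμ = 1·6.0 = 6.00/hr
ρ = λ/(cμ) = 4.07/6.00 = 0.6783
Stable ⇔ ρ < 1: YES
Spare capacity = cμ − λ = 6.00 − 4.07 = 1.93/hr

Final: ρ = 0.6783; stable; margin = 1.93/hr


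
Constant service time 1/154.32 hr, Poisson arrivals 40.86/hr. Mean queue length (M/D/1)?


ρ = 40.86/154.32 = 0.2648
M/D/1: Lq = ρ²/(2(1−ρ)) = 0.07011/(2·0.7352) = 0.04768

Final: 0.04768


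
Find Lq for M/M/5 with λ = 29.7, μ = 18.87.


a = λ/μ = 1.5739; ρ = a/5 = 0.3148
P₀ = 0.206802
Lq = P₀·a^c·ρ / (c!·(1−ρ)²) = 0.206802·9.65879·0.3148/(120·0.46952)
= 0.01116

Final: 0.01116


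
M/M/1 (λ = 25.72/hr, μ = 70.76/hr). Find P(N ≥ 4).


ρ = 25.72/70.76 = 0.3635
P(N ≥ n) = ρ^n = 0.3635^4 = 0.017456

Final: 0.017456


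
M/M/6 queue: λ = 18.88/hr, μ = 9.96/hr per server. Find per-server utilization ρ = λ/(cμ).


ρ = λ/(cμ) = 18.88/(6·9.96) = 18.88/59.76 = 0.3159

Final: 0.3159


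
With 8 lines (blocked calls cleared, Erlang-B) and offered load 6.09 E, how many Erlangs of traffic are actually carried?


B(8,6.09) = 0.126888 (Erlang-B)
Carried load = a(1 − B) = 6.09·(1 − 0.126888) = 6.09·0.873112 = 5.3173 E

Final: 5.3173 Erlangs


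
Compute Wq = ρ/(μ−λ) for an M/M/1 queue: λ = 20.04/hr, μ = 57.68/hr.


ρ = 20.04/57.68 = 0.3474
Wq = ρ/(μ−λ) = 0.3474/(57.68 − 20.04) = 0.3474/37.64 = 0.009230 hr

Final: 0.009230 hr


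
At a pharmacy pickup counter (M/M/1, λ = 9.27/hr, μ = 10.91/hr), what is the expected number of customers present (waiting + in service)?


ρ = λ/μ = 9.27/10.91 = 0.8497
L = ρ/(1−ρ) = 0.8497/(1 − 0.8497) = 0.8497/0.1503 = 5.6524

Final: 5.6524


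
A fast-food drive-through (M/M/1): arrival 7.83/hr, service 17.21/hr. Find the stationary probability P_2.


ρ = 7.83/17.21 = 0.4550
P_n = (1−ρ)·ρ^n = (1 − 0.4550)·0.4550^2 = 0.5450·0.206996 = 0.112819

Final: 0.112819


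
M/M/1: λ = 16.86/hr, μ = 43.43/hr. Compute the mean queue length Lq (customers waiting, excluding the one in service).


ρ = 16.86/43.43 = 0.3882
Lq = ρ²/(1−ρ) = 0.1507/0.6118 = 0.2463

Final: 0.2463


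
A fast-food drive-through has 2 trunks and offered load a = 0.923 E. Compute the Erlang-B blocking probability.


B(c,a) = (a^c/c!) / Σ_{k=0}^{c} a^k/k!
a^2/2! = 0.425965
Σ terms (k=0..2): 1.00000 + 0.92300 + 0.42596 = 2.348965
B = 0.425965/2.348965 = 0.181341

Final: 0.181341


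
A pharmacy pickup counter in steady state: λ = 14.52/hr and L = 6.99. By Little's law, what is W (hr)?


W = L/λ = 6.99/14.52 = 0.4814 hr

Final: 0.4814 hr


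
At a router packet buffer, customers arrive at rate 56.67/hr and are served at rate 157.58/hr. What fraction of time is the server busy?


ρ = λ/μ = 56.67/157.58 = 0.3596

Final: 0.3596


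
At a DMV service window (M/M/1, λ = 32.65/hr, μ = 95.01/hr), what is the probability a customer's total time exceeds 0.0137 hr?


W ~ Exponential(μ−λ) for M/M/1.
μ − λ = 95.01 − 32.65 = 62.3600
P(W > t) = e^{−(μ−λ)t} = e^{−0.8543} = 0.425567

Final: 0.425567


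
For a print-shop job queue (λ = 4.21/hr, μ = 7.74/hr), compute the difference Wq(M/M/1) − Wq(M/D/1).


ρ = 4.21/7.74 = 0.5439
Wq(M/M/1) = ρ/(μ−λ) = 0.5439/3.53 = 0.15409 hr
Wq(M/D/1) = ρ/(2(μ−λ)) = 0.07704 hr
Savings = 0.15409 − 0.07704 = 0.07704 hr

Final: 0.07704 hr


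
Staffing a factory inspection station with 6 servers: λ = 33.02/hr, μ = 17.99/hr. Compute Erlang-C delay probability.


a = λ/μ = 1.8355; ρ = a/6 = 0.3059
P₀ = 0.159400 (from M/M/c formula)
C(c,a) = [a^c/(c!(1−ρ))]·P₀ = [38.23626/(720·0.6941)]·0.159400
= 0.07651·0.159400 = 0.012196

Final: 0.012196


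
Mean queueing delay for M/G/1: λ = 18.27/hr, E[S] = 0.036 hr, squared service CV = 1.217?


ρ = λ·E[S] = 18.27·0.036 = 0.6577
E[S²] = E[S]²(1+C_s²) = 0.036²·(1+1.217) = 0.002873
Wq = λ·E[S²]/(2(1−ρ)) = 18.27·0.002873/(2·0.3423) = 0.07668 hr

Final: 0.07668 hr


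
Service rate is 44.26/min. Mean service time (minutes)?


Mean service time = 1/μ = 1/44.26 minute = 0.02259 minute
In minutes: 0.02259 × 1 = 0.02259 min

Final: 0.02259 min


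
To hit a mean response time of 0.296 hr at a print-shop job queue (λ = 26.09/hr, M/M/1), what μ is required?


W = 1/(μ−λ) ⇒ μ − λ = 1/W = 1/0.296 = 3.3784
μ = λ + 1/W = 26.09 + 3.3784 = 29.4684 per hr

Final: 29.4684 /hr


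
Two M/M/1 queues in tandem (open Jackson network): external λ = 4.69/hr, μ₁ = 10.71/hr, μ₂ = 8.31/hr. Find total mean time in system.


Each node sees arrival rate λ = 4.69/hr (tandem ⇒ throughput preserved).
W₁ = 1/(μ₁−λ) = 1/(10.71−4.69) = 0.16611 hr
W₂ = 1/(μ₂−λ) = 1/(8.31−4.69) = 0.27624 hr
W_total = W₁ + W₂ = 0.16611 + 0.27624 = 0.44236 hr

Final: 0.44236 hr


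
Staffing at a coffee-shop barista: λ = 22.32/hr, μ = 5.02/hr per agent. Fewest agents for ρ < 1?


Stability requires cμ > λ ⇔ c > λ/μ.
λ/μ = 22.32/5.02 = 4.4462
Minimum integer c = ⌊4.4462⌋ + 1 = 5
Check: 5·5.02 = 25.10 > 22.32, while 4·5.02 = 20.08 ≤ 22.32

Final: 5 servers


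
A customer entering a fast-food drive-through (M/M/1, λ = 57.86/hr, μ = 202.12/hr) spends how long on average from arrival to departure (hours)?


W = 1/(μ−λ) = 1/(202.12 − 57.86) = 1/144.26 = 0.006932 hr

Final: 0.006932 hr


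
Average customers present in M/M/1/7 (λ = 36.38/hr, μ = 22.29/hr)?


ρ = 36.38/22.29 = 1.6321
L = ρ[1 − (K+1)ρ^K + Kρ^(K+1)] / [(1−ρ)(1−ρ^(K+1))]
Numerator: 1.6321·(1 − 8·30.850939 + 7·50.352497) = 174.082082
Denominator: (-0.6321)·(-49.352497) = 31.196800
L = 174.082082/31.196800 = 5.5801

Final: 5.5801


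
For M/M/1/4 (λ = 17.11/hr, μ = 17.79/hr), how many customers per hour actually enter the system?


ρ = 0.9618; P_K = (1−ρ)ρ^4/(1−ρ^5) = 0.184722
λ_eff = λ(1 − P_K) = 17.11·(1 − 0.184722) = 17.11·0.815278 = 13.9494 /hr

Final: 13.9494 /hr


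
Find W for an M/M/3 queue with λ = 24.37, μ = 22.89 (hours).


a = 1.0647; ρ = 0.3549; P₀ = 0.339769
Lq = P₀·a^c·ρ/(c!(1−ρ)²) = 0.05827
Wq = Lq/λ = 0.05827/24.37 = 0.002391 hr
W = Wq + 1/μ = 0.002391 + 0.04369 = 0.04608 hr

Final: 0.04608 hr


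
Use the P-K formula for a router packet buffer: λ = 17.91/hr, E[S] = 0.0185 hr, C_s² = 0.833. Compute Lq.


ρ = λ·E[S] = 17.91·0.0185 = 0.3313
Lq = ρ²(1+C_s²)/(2(1−ρ)) = 0.1098·(1+0.833)/(2·0.6687)
= 0.1098·1.8330/1.3373 = 0.15047

Final: 0.15047


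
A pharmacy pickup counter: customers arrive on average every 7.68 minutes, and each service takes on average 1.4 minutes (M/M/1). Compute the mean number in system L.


λ = 60/7.68 = 7.8125 /hr
μ = 60/1.4 = 42.8571 /hr
ρ = λ/μ = 7.8125/42.8571 = 0.1823
L = ρ/(1−ρ) = 0.1823/0.8177 = 0.2229

Final: 0.2229


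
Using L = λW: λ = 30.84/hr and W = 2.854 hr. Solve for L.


L = λW = 30.84·2.854 = 88.0174

Final: 88.0174


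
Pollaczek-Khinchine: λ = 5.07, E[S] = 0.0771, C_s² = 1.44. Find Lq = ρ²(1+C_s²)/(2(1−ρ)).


ρ = λ·E[S] = 5.07·0.0771 = 0.3909
Lq = ρ²(1+C_s²)/(2(1−ρ)) = 0.1528·(1+1.44)/(2·0.6091)
= 0.1528·2.4400/1.2182 = 0.30605

Final: 0.30605


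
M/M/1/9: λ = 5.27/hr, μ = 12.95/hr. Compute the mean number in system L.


ρ = 5.27/12.95 = 0.4069
L = ρ[1 − (K+1)ρ^K + Kρ^(K+1)] / [(1−ρ)(1−ρ^(K+1))]
Numerator: 0.4069·(1 − 10·0.0003061 + 9·0.0001246) = 0.406160
Denominator: (0.5931)·(0.999875) = 0.592976
L = 0.406160/0.592976 = 0.6850

Final: 0.6850


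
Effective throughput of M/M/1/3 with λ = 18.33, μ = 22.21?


ρ = 0.8253; P_K = (1−ρ)ρ^3/(1−ρ^4) = 0.183192
λ_eff = λ(1 − P_K) = 18.33·(1 − 0.183192) = 18.33·0.816808 = 14.9721 /hr

Final: 14.9721 /hr


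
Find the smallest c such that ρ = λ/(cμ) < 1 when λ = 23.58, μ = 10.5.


Stability requires cμ > λ ⇔ c > λ/μ.
λ/μ = 23.58/10.5 = 2.2457
Minimum integer c = ⌊2.2457⌋ + 1 = 3
Check: 3·10.5 = 31.50 > 23.58, while 2·10.5 = 21.00 ≤ 23.58

Final: 3 servers


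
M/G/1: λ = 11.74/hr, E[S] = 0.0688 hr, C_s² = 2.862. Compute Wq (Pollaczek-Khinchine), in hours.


ρ = λ·E[S] = 11.74·0.0688 = 0.8077
E[S²] = E[S]²(1+C_s²) = 0.0688²·(1+2.862) = 0.018281
Wq = λ·E[S²]/(2(1−ρ)) = 11.74·0.018281/(2·0.1923) = 0.55805 hr

Final: 0.55805 hr


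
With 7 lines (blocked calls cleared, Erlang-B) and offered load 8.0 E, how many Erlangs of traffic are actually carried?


B(7,8.0) = 0.308165 (Erlang-B)
Carried load = a(1 − B) = 8.0·(1 − 0.308165) = 8.0·0.691835 = 5.5347 E

Final: 5.5347 Erlangs


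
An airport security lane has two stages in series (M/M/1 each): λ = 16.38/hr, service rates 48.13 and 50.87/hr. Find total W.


Each node sees arrival rate λ = 16.38/hr (tandem ⇒ throughput preserved).
W₁ = 1/(μ₁−λ) = 1/(48.13−16.38) = 0.03150 hr
W₂ = 1/(μ₂−λ) = 1/(50.87−16.38) = 0.02899 hr
W_total = W₁ + W₂ = 0.03150 + 0.02899 = 0.06049 hr

Final: 0.06049 hr


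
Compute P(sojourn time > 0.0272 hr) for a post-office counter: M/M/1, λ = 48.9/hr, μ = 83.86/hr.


W ~ Exponential(μ−λ) for M/M/1.
μ − λ = 83.86 − 48.9 = 34.9600
P(W > t) = e^{−(μ−λ)t} = e^{−0.9509} = 0.386388

Final: 0.386388


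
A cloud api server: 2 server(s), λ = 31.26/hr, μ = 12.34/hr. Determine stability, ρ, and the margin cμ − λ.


Total capacity cμ = 2·12.34 = 24.68/hr
ρ = λ/(cμ) = 31.26/24.68 = 1.2666
Stable ⇔ ρ < 1: NO
Spare capacity = cμ − λ = 24.68 − 31.26 = -6.58/hr

Final: ρ = 1.2666; unstable; margin = -6.58/hr


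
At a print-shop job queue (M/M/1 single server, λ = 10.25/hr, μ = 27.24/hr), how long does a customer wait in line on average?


ρ = 10.25/27.24 = 0.3763
Wq = ρ/(μ−λ) = 0.3763/(27.24 − 10.25) = 0.3763/16.99 = 0.02215 hr

Final: 0.02215 hr


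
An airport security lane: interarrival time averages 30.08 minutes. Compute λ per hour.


λ = 1/(interarrival time) in consistent units.
1 hour = 60 min, so λ = 60/30.08 = 1.9947 per hour

Final: 1.9947 /hr


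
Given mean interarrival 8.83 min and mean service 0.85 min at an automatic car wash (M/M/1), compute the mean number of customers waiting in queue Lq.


λ = 60/8.83 = 6.7950 /hr
μ = 60/0.85 = 70.5882 /hr
ρ = λ/μ = 6.7950/70.5882 = 0.09626
Lq = ρ²/(1−ρ) = 0.009267/0.9037 = 0.01025

Final: 0.01025


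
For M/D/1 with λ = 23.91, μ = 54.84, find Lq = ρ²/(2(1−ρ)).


ρ = 23.91/54.84 = 0.4360
M/D/1: Lq = ρ²/(2(1−ρ)) = 0.1901/(2·0.5640) = 0.16852

Final: 0.16852


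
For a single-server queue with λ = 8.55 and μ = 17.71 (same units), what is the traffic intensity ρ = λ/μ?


ρ = λ/μ = 8.55/17.71 = 0.4828

Final: 0.4828


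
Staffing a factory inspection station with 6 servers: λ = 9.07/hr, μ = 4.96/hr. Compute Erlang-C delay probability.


a = λ/μ = 1.8286; ρ = a/6 = 0.3048
P₀ = 0.160496 (from M/M/c formula)
C(c,a) = [a^c/(c!(1−ρ))]·P₀ = [37.38984/(720·0.6952)]·0.160496
= 0.07470·0.160496 = 0.011988

Final: 0.011988


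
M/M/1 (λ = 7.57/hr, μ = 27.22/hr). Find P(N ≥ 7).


ρ = 7.57/27.22 = 0.2781
P(N ≥ n) = ρ^n = 0.2781^7 = 0.0001287

Final: 0.0001287


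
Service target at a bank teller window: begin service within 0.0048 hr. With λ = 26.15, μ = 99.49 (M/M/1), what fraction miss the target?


ρ = 26.15/99.49 = 0.2628
P(Wq > t) = ρ·e^{−(μ−λ)t} = 0.2628·e^{−0.3520}
= 0.2628·0.703258 = 0.184845

Final: 0.184845


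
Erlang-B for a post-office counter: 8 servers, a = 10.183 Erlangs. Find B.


B(c,a) = (a^c/c!) / Σ_{k=0}^{c} a^k/k!
a^8/8! = 2867.381155
Σ terms (k=0..8): 1.00000 + 10.18300 + 51.84674 + 175.98513 + 448.01415 + 912.42562 + 1548.53835 + 2252.68086 + 2867.38116 = 8268.055026
B = 2867.381155/8268.055026 = 0.346802

Final: 0.346802


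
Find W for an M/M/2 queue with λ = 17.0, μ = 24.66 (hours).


a = 0.6894; ρ = 0.3447; P₀ = 0.487334
Lq = P₀·a^c·ρ/(c!(1−ρ)²) = 0.09295
Wq = Lq/λ = 0.09295/17.0 = 0.005468 hr
W = Wq + 1/μ = 0.005468 + 0.04055 = 0.04602 hr

Final: 0.04602 hr


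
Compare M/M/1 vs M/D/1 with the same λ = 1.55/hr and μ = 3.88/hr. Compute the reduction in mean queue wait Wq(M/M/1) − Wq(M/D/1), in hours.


ρ = 1.55/3.88 = 0.3995
Wq(M/M/1) = ρ/(μ−λ) = 0.3995/2.33 = 0.17145 hr
Wq(M/D/1) = ρ/(2(μ−λ)) = 0.08573 hr
Savings = 0.17145 − 0.08573 = 0.08573 hr

Final: 0.08573 hr


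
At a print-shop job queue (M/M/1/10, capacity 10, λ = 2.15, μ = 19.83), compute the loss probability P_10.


ρ = λ/μ = 2.15/19.83 = 0.1084
P_K = (1−ρ)ρ^K/(1−ρ^(K+1)) = (0.8916·2.245e-10)/(1 − 2.434e-11)
= 2.001e-10/1.000000 = 2.001e-10

Final: 2.001e-10


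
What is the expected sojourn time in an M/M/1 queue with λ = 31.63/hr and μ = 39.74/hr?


W = 1/(μ−λ) = 1/(39.74 − 31.63) = 1/8.11 = 0.1233 hr

Final: 0.1233 hr


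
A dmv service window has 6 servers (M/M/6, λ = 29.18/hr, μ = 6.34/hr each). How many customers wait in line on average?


a = λ/μ = 4.6025; ρ = a/6 = 0.7671
P₀ = 0.007998
Lq = P₀·a^c·ρ / (c!·(1−ρ)²) = 0.007998·9505.52652·0.7671/(720·0.05425)
= 1.49305

Final: 1.49305


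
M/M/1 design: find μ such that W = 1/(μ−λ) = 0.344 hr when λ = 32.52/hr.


W = 1/(μ−λ) ⇒ μ − λ = 1/W = 1/0.344 = 2.9070
μ = λ + 1/W = 32.52 + 2.9070 = 35.4270 per hr

Final: 35.4270 /hr


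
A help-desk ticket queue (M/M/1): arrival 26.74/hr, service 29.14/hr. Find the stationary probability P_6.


ρ = 26.74/29.14 = 0.9176
P_n = (1−ρ)·ρ^n = (1 − 0.9176)·0.9176^6 = 0.08236·0.597078 = 0.049176

Final: 0.049176


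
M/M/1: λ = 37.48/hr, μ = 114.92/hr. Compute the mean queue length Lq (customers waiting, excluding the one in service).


ρ = 37.48/114.92 = 0.3261
Lq = ρ²/(1−ρ) = 0.1064/0.6739 = 0.1578

Final: 0.1578


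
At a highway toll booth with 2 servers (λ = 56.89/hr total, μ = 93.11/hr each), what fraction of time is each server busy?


ρ = λ/(cμ) = 56.89/(2·93.11) = 56.89/186.22 = 0.3055

Final: 0.3055


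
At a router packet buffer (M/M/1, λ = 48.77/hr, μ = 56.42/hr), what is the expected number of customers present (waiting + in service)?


ρ = λ/μ = 48.77/56.42 = 0.8644
L = ρ/(1−ρ) = 0.8644/(1 − 0.8644) = 0.8644/0.1356 = 6.3752

Final: 6.3752


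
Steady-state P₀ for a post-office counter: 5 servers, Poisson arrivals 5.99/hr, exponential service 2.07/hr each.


a = λ/μ = 5.99/2.07 = 2.8937; ρ = a/c = 0.5787
Σ_{k=0}^{4} a^k/k! (terms k=0..4) = 1.00000 + 2.89372 + 4.18681 + 4.03848 + 2.92156 = 15.04057
Tail: a^5/(5!(1−ρ)) = 202.90016/(120·0.4213) = 4.01379
P₀ = 1/(15.04057 + 4.01379) = 1/19.05436 = 0.052481

Final: 0.052481


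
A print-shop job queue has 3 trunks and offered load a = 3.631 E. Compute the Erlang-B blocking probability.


B(c,a) = (a^c/c!) / Σ_{k=0}^{c} a^k/k!
a^3/3! = 7.978615
Σ terms (k=0..3): 1.00000 + 3.63100 + 6.59208 + 7.97861 = 19.201695
B = 7.978615/19.201695 = 0.415516

Final: 0.415516


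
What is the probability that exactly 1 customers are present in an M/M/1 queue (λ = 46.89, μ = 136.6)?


ρ = 46.89/136.6 = 0.3433
P_n = (1−ρ)·ρ^n = (1 − 0.3433)·0.3433^1 = 0.6567·0.343265 = 0.225434

Final: 0.225434


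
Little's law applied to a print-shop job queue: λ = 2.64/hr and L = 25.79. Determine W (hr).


W = L/λ = 25.79/2.64 = 9.7689 hr

Final: 9.7689 hr


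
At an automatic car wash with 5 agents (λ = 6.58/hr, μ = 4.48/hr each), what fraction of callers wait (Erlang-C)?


a = λ/μ = 1.4687; ρ = a/5 = 0.2937
P₀ = 0.229886 (from M/M/c formula)
C(c,a) = [a^c/(c!(1−ρ))]·P₀ = [6.83501/(120·0.7063)]·0.229886
= 0.08065·0.229886 = 0.018540

Final: 0.018540


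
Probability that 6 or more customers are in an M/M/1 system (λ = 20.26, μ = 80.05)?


ρ = 20.26/80.05 = 0.2531
P(N ≥ n) = ρ^n = 0.2531^6 = 0.0002628

Final: 0.0002628


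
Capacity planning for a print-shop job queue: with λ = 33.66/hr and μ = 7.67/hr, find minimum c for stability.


Stability requires cμ > λ ⇔ c > λ/μ.
λ/μ = 33.66/7.67 = 4.3885
Minimum integer c = ⌊4.3885⌋ + 1 = 5
Check: 5·7.67 = 38.35 > 33.66, while 4·7.67 = 30.68 ≤ 33.66

Final: 5 servers


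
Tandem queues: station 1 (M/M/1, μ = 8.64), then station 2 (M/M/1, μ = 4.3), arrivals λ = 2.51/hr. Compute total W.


Each node sees arrival rate λ = 2.51/hr (tandem ⇒ throughput preserved).
W₁ = 1/(μ₁−λ) = 1/(8.64−2.51) = 0.16313 hr
W₂ = 1/(μ₂−λ) = 1/(4.3−2.51) = 0.55866 hr
W_total = W₁ + W₂ = 0.16313 + 0.55866 = 0.72179 hr

Final: 0.72179 hr


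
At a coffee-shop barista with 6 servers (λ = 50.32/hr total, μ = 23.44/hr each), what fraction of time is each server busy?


ρ = λ/(cμ) = 50.32/(6·23.44) = 50.32/140.64 = 0.3578

Final: 0.3578


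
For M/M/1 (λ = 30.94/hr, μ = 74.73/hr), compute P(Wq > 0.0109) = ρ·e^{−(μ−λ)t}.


ρ = 30.94/74.73 = 0.4140
P(Wq > t) = ρ·e^{−(μ−λ)t} = 0.4140·e^{−0.4773}
= 0.4140·0.620450 = 0.256881

Final: 0.256881


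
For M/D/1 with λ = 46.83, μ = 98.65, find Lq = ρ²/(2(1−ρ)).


ρ = 46.83/98.65 = 0.4747
M/D/1: Lq = ρ²/(2(1−ρ)) = 0.2253/(2·0.5253) = 0.21450

Final: 0.21450


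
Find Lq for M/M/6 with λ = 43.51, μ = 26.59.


a = λ/μ = 1.6363; ρ = a/6 = 0.2727
P₀ = 0.194609
Lq = P₀·a^c·ρ / (c!·(1−ρ)²) = 0.194609·19.19661·0.2727/(720·0.52893)
= 0.002675

Final: 0.002675


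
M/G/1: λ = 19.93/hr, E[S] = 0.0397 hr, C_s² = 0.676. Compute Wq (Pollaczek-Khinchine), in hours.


ρ = λ·E[S] = 19.93·0.0397 = 0.7912
E[S²] = E[S]²(1+C_s²) = 0.0397²·(1+0.676) = 0.002642
Wq = λ·E[S²]/(2(1−ρ)) = 19.93·0.002642/(2·0.2088) = 0.12608 hr

Final: 0.12608 hr


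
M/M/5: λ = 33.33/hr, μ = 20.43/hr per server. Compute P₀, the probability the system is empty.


a = λ/μ = 33.33/20.43 = 1.6314; ρ = a/c = 0.3263
Σ_{k=0}^{4} a^k/k! (terms k=0..4) = 1.00000 + 1.63142 + 1.33077 + 0.72369 + 0.29516 = 4.98104
Tail: a^5/(5!(1−ρ)) = 11.55672/(120·0.6737) = 0.14295
P₀ = 1/(4.98104 + 0.14295) = 1/5.12399 = 0.195160

Final: 0.195160
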